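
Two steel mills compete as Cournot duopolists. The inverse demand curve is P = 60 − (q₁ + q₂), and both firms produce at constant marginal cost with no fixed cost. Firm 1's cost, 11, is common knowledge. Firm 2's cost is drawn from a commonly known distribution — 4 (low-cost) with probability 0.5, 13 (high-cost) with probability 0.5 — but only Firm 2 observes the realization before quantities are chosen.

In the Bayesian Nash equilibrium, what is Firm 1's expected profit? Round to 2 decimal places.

Firm 2 with cost c maximizes (60 − (q₁+q₂) − c)·q₂, giving q₂(c) = (60 − c − q₁)/2.
E[c₂] = 0.5·4 + 0.5·13 = 8.5
Firm 1's FOC against E[q₂] yields q₁ = (60 − 2·11 + E[c₂])/3 = (60 − 22 + 8.5)/3 = 15.5.
E[P] = 60 − (q₁ + E[q₂]) = 26.5; Firm 1's expected profit = (E[P] − 11)·q₁ = (26.5 − 11)·15.5 = 240.25.

240.25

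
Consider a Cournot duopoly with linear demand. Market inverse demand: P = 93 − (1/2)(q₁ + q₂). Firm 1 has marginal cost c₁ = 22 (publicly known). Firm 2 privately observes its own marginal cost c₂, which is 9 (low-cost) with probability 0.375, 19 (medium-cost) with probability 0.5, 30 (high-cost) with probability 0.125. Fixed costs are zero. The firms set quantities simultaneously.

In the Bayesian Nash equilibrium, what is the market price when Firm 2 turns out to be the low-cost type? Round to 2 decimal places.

Each type of Firm 2 best-responds to q₁; Firm 1 best-responds to the expected q₂ over Firm 2's types.
Firm 2 with cost c maximizes (93 − (1/2)(q₁+q₂) − c)·q₂, giving q₂(c) = (93 − c − (1/2)q₁).
E[c₂] = 0.375·9 + 0.5·19 + 0.125·30 = 16.625
Firm 1's FOC against E[q₂] yields q₁ = (93 − 2·22 + E[c₂])/(3/2) = (93 − 44 + 16.625)/(3/2) = 43.75.
q₂(low-cost) = 62.125, so P = 93 − (1/2)·(43.75 + 62.125) = 40.0625.

40.06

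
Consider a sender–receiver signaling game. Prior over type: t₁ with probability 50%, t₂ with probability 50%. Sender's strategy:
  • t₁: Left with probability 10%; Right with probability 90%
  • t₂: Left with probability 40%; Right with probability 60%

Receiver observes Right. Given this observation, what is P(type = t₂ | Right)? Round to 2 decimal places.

0.40

P(Right) = 0.5·0.9 + 0.5·0.6 = 0.75
P(t₂ | Right) = (0.5·0.6) / 0.75 = 0.3 / 0.75 = 0.4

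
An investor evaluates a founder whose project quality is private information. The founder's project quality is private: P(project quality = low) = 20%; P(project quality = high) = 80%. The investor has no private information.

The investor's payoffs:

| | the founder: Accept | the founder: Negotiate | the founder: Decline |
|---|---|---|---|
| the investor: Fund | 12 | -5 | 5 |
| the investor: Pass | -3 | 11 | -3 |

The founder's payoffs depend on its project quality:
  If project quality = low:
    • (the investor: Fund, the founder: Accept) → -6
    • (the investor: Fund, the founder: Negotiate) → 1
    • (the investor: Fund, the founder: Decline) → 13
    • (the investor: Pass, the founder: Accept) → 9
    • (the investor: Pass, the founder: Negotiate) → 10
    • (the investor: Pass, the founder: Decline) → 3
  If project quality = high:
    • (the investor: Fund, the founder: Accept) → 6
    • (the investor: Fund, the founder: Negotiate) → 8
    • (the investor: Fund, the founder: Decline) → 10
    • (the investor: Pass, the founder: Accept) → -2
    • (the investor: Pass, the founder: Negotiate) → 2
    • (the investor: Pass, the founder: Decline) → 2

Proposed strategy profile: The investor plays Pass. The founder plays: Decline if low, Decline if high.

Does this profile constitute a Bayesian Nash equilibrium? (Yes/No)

No

A profile is a BNE iff every type of every player is best-responding given beliefs about the other side.
The investor plays Pass: E[Pass] = 0.2·(-3) + 0.8·(-3) = -3; E[Fund] = 5. Not best-responding. ✗
The founder (project quality low), facing Pass: Accept gives 9, Negotiate gives 10, Decline gives 3. Proposed Decline is not best — profitable deviation exists. ✗
The founder (project quality high), facing Pass: Accept gives -2, Negotiate gives 2, Decline gives 2. Proposed Decline is best. ✓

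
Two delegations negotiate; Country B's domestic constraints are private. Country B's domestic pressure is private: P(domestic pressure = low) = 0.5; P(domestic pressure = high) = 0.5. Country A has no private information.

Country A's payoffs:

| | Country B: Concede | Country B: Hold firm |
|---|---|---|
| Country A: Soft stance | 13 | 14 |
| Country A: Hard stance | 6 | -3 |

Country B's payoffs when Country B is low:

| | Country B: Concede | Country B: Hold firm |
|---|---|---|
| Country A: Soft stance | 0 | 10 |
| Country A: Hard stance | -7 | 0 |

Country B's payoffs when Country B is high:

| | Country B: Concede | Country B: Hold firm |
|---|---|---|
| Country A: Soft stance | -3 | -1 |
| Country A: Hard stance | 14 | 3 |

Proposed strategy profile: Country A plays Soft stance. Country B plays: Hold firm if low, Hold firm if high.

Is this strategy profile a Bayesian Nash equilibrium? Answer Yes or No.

Yes

Country A plays Soft stance: E[Soft stance] = 0.5·(14) + 0.5·(14) = 14; E[Hard stance] = -3. Best-responding. ✓
Country B (domestic pressure low), facing Soft stance: Concede gives 0, Hold firm gives 10. Proposed Hold firm is best. ✓
Country B (domestic pressure high), facing Soft stance: Concede gives -3, Hold firm gives -1. Proposed Hold firm is best. ✓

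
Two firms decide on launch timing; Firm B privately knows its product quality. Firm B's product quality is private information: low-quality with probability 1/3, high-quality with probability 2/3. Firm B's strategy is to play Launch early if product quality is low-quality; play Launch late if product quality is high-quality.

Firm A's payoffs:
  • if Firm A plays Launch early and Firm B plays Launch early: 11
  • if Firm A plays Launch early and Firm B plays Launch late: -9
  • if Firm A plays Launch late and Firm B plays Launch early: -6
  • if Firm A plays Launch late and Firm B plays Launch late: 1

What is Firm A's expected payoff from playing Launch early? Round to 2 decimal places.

Take the expectation over Firm B's product quality, weighting each type's action by its prior probability.
E[Launch early] = 1/3·11 + 2/3·(-9) = 11/3 + (-6) = -7/3

-2.33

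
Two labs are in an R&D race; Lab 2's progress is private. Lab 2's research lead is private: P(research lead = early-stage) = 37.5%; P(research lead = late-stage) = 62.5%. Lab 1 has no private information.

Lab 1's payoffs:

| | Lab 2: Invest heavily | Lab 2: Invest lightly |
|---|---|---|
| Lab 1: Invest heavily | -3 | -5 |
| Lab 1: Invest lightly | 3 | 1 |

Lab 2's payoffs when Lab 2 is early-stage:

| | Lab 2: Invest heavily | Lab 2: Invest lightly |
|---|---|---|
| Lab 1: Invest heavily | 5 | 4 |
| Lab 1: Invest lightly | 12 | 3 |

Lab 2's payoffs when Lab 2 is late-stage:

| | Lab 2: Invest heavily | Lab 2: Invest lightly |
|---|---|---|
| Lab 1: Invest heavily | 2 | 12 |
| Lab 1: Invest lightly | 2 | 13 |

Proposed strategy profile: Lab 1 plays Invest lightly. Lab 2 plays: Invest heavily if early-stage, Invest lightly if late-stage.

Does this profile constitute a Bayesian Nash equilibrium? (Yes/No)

Yes

Lab 1 plays Invest lightly: E[Invest lightly] = 0.375·(3) + 0.625·(1) = 1.75; E[Invest heavily] = -4.25. Best-responding. ✓
Lab 2 (research lead early-stage), facing Invest lightly: Invest heavily gives 12, Invest lightly gives 3. Proposed Invest heavily is best. ✓
Lab 2 (research lead late-stage), facing Invest lightly: Invest heavily gives 2, Invest lightly gives 13. Proposed Invest lightly is best. ✓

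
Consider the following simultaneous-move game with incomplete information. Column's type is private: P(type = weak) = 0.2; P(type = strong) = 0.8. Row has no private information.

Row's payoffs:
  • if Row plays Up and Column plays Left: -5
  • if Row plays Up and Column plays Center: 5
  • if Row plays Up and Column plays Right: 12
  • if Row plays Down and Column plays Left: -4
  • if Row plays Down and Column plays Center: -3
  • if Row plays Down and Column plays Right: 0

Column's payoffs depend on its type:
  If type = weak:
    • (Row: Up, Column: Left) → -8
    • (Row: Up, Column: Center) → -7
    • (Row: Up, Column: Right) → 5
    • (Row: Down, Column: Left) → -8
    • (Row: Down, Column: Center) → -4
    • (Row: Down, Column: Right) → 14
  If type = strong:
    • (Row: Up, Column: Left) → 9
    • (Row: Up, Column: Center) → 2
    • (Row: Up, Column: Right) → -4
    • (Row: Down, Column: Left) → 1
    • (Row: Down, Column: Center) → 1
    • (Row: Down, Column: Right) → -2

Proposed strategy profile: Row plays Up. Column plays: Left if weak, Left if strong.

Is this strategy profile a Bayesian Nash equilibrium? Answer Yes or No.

No

Row plays Up: E[Up] = 0.2·(-5) + 0.8·(-5) = -5; E[Down] = -4. Not best-responding. ✗
Column (type weak), facing Up: Left gives -8, Center gives -7, Right gives 5. Proposed Left is not best — profitable deviation exists. ✗
Column (type strong), facing Up: Left gives 9, Center gives 2, Right gives -4. Proposed Left is best. ✓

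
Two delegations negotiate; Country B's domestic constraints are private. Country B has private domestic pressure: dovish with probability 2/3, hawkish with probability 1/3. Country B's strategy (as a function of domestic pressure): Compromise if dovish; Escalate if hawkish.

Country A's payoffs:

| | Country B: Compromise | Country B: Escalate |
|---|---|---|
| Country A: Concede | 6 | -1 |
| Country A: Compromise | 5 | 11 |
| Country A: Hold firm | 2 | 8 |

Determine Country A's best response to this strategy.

E[Concede] = 2/3·(6) + 1/3·(-1) = 11/3
E[Compromise] = 2/3·(5) + 1/3·(11) = 7
E[Hold firm] = 2/3·(2) + 1/3·(8) = 4
Best response: Compromise (7 is the largest).

Compromise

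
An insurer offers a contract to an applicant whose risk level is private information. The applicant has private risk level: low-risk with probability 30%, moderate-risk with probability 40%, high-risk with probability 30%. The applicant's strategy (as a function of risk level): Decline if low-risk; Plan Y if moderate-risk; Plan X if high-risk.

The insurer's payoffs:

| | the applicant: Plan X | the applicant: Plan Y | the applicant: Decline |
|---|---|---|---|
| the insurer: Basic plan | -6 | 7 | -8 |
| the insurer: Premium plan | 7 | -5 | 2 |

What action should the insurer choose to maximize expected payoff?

Premium plan

E[Basic plan] = 0.3·(-8) + 0.4·(7) + 0.3·(-6) = -1.4
E[Premium plan] = 0.3·(2) + 0.4·(-5) + 0.3·(7) = 0.7
Best response: Premium plan (0.7 is the largest).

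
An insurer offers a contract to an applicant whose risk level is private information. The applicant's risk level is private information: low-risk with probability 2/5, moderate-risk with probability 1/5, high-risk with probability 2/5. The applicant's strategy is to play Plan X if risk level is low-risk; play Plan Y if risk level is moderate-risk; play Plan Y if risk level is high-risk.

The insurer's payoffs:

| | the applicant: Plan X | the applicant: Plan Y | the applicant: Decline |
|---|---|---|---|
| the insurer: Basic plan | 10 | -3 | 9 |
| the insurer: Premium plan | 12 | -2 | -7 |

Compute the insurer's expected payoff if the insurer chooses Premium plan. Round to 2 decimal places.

E[Premium plan] = 2/5·12 + 1/5·(-2) + 2/5·(-2) = 24/5 + (-2/5) + (-4/5) = 18/5

3.60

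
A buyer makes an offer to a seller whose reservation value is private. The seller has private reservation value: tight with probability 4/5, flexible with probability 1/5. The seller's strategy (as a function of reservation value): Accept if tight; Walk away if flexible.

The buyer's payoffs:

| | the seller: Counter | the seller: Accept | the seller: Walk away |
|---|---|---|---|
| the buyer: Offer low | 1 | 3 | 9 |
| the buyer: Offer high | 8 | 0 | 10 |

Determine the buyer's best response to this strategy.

Offer low

E[Offer low] = 4/5·(3) + 1/5·(9) = 21/5
E[Offer high] = 4/5·(0) + 1/5·(10) = 2
Best response: Offer low (21/5 is the largest).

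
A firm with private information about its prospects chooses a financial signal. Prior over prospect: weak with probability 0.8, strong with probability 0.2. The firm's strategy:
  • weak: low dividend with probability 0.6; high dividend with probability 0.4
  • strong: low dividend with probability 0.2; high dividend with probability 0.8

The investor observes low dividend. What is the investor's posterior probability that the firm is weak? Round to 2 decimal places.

Apply Bayes' rule using the sender's strategy as the likelihood.
P(low dividend) = 0.8·0.6 + 0.2·0.2 = 0.52
P(weak | low dividend) = (0.8·0.6) / 0.52 = 0.48 / 0.52 = 0.923077

0.92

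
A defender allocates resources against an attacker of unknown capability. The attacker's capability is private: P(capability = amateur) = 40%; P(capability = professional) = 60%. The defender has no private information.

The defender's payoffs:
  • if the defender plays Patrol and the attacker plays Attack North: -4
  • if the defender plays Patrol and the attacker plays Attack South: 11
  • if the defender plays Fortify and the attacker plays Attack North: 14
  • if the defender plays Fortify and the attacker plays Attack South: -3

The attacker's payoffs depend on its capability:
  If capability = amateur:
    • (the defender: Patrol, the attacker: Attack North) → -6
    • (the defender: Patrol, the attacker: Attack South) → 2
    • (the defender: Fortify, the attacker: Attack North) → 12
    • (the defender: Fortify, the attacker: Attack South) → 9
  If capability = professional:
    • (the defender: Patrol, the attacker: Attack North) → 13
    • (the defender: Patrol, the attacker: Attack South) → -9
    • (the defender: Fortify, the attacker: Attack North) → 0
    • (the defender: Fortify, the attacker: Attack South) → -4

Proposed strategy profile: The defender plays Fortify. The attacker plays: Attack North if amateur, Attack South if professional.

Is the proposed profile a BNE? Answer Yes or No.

A profile is a BNE iff every type of every player is best-responding given beliefs about the other side.
The defender plays Fortify: E[Fortify] = 0.4·(14) + 0.6·(-3) = 3.8; E[Patrol] = 5. Not best-responding. ✗
The attacker (capability amateur), facing Fortify: Attack North gives 12, Attack South gives 9. Proposed Attack North is best. ✓
The attacker (capability professional), facing Fortify: Attack North gives 0, Attack South gives -4. Proposed Attack South is not best — profitable deviation exists. ✗

No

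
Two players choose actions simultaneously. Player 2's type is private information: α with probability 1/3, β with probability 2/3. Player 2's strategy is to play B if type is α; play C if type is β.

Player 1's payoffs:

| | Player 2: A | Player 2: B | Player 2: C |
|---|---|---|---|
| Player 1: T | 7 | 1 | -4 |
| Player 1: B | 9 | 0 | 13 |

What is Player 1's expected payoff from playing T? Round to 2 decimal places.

E[T] = 1/3·1 + 2/3·(-4) = 1/3 + (-8/3) = -7/3

-2.33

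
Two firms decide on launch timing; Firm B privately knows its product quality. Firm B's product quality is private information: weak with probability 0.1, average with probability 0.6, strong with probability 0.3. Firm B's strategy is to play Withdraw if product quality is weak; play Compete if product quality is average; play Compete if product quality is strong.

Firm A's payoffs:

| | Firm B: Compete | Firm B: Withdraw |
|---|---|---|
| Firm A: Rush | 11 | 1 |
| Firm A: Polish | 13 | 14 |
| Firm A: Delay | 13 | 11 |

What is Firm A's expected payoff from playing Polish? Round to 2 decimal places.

13.10

E[Polish] = 0.1·14 + 0.6·13 + 0.3·13 = 1.4 + 7.8 + 3.9 = 13.1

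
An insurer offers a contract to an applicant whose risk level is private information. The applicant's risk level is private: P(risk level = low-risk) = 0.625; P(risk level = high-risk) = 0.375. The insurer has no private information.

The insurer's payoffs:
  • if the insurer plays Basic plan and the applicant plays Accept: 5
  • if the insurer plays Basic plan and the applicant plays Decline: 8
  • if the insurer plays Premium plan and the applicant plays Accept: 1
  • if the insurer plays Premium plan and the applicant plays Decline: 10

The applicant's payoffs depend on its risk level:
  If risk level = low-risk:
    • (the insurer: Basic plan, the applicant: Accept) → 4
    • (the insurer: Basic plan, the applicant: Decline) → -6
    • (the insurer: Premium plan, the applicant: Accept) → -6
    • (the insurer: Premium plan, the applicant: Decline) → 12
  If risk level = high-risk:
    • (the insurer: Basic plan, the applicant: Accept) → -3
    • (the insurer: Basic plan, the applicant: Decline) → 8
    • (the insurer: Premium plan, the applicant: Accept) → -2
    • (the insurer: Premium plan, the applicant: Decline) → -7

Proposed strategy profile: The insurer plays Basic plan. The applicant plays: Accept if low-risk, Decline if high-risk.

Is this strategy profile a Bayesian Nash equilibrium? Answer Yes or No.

The insurer plays Basic plan: E[Basic plan] = 0.625·(5) + 0.375·(8) = 6.125; E[Premium plan] = 4.375. Best-responding. ✓
The applicant (risk level low-risk), facing Basic plan: Accept gives 4, Decline gives -6. Proposed Accept is best. ✓
The applicant (risk level high-risk), facing Basic plan: Accept gives -3, Decline gives 8. Proposed Decline is best. ✓

Yes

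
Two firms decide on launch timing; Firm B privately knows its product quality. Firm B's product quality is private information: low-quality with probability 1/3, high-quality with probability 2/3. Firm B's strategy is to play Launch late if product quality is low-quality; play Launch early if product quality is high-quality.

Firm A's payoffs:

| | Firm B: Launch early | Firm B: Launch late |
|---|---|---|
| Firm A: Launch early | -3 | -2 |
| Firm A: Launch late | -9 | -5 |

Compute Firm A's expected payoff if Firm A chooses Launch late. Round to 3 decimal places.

-7.667

E[Launch late] = 1/3·(-5) + 2/3·(-9) = (-5/3) + (-6) = -23/3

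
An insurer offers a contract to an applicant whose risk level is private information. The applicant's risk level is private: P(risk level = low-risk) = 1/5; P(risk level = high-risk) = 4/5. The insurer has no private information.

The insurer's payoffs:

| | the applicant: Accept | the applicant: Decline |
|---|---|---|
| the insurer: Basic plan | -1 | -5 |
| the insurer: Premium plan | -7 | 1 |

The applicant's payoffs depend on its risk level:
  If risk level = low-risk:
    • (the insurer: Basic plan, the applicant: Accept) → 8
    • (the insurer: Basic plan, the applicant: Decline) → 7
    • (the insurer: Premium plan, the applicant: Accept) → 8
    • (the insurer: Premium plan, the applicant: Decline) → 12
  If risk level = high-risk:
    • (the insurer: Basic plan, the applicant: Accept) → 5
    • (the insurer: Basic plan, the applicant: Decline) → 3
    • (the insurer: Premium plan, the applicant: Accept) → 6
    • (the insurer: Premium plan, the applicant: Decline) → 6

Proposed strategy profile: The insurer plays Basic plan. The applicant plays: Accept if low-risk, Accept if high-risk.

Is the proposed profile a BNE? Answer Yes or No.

A profile is a BNE iff every type of every player is best-responding given beliefs about the other side.
The insurer plays Basic plan: E[Basic plan] = 1/5·(-1) + 4/5·(-1) = -1; E[Premium plan] = -7. Best-responding. ✓
The applicant (risk level low-risk), facing Basic plan: Accept gives 8, Decline gives 7. Proposed Accept is best. ✓
The applicant (risk level high-risk), facing Basic plan: Accept gives 5, Decline gives 3. Proposed Accept is best. ✓

Yes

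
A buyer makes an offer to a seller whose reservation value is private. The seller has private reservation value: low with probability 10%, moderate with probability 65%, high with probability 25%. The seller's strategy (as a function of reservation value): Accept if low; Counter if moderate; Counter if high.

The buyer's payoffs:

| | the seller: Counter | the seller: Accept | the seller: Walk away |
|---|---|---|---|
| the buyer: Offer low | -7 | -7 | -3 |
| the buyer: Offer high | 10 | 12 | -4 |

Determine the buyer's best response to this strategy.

E[Offer low] = 0.1·(-7) + 0.65·(-7) + 0.25·(-7) = -7
E[Offer high] = 0.1·(12) + 0.65·(10) + 0.25·(10) = 10.2
Best response: Offer high (10.2 is the largest).

Offer high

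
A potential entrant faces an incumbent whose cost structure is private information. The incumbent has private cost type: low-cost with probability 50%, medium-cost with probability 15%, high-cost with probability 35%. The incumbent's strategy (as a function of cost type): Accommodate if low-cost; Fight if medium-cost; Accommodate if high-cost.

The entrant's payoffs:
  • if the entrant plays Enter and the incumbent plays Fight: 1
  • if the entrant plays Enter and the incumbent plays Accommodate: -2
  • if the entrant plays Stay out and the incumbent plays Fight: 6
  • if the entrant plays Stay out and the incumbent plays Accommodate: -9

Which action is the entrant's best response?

Enter

Compute the entrant's expected payoff for each action, taking the expectation over the incumbent's type.
E[Enter] = 0.5·(-2) + 0.15·(1) + 0.35·(-2) = -1.55
E[Stay out] = 0.5·(-9) + 0.15·(6) + 0.35·(-9) = -6.75
Best response: Enter (-1.55 is the largest).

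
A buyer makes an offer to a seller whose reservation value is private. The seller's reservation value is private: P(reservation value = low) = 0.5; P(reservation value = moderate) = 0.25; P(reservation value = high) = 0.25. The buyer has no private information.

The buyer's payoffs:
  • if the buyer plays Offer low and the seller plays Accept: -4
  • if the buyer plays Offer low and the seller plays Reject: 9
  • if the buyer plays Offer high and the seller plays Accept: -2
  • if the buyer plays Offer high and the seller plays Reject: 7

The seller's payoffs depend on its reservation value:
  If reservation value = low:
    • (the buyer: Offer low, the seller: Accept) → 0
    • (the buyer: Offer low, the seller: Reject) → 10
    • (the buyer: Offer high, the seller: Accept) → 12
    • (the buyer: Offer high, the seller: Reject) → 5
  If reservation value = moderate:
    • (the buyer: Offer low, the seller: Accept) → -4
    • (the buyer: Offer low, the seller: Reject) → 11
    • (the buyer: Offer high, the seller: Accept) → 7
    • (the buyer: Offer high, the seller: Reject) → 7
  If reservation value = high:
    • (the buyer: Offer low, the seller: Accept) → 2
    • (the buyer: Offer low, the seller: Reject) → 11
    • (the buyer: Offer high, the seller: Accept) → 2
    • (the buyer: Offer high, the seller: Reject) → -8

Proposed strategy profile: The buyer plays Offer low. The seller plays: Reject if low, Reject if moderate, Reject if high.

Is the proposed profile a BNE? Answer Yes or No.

A profile is a BNE iff every type of every player is best-responding given beliefs about the other side.
The buyer plays Offer low: E[Offer low] = 0.5·(9) + 0.25·(9) + 0.25·(9) = 9; E[Offer high] = 7. Best-responding. ✓
The seller (reservation value low), facing Offer low: Accept gives 0, Reject gives 10. Proposed Reject is best. ✓
The seller (reservation value moderate), facing Offer low: Accept gives -4, Reject gives 11. Proposed Reject is best. ✓
The seller (reservation value high), facing Offer low: Accept gives 2, Reject gives 11. Proposed Reject is best. ✓

Yes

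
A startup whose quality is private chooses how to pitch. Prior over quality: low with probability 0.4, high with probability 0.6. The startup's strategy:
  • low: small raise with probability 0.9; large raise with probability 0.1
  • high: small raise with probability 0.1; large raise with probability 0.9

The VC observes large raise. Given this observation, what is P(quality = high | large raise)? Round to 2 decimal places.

P(large raise) = 0.4·0.1 + 0.6·0.9 = 0.58
P(high | large raise) = (0.6·0.9) / 0.58 = 0.54 / 0.58 = 0.931034

0.93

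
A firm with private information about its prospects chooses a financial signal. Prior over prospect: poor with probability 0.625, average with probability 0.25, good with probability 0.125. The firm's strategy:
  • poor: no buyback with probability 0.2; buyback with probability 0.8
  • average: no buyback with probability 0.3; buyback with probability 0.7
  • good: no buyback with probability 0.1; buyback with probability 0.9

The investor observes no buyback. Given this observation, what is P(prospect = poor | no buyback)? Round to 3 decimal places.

P(no buyback) = 0.625·0.2 + 0.25·0.3 + 0.125·0.1 = 0.2125
P(poor | no buyback) = (0.625·0.2) / 0.2125 = 0.125 / 0.2125 = 0.588235

0.588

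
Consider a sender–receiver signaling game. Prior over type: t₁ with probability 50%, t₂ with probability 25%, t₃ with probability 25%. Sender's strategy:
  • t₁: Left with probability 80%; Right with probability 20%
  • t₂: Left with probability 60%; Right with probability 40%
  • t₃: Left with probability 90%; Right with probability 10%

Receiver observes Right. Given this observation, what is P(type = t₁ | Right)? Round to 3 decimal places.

P(Right) = 0.5·0.2 + 0.25·0.4 + 0.25·0.1 = 0.225
P(t₁ | Right) = (0.5·0.2) / 0.225 = 0.1 / 0.225 = 0.444444

0.444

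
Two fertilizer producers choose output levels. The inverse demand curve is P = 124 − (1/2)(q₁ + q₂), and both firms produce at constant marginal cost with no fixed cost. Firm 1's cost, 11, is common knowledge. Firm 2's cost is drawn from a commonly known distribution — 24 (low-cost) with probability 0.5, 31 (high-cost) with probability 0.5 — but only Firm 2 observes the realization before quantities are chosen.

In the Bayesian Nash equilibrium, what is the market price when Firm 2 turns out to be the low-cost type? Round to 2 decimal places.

52.42

Firm 2 with cost c maximizes (124 − (1/2)(q₁+q₂) − c)·q₂, giving q₂(c) = (124 − c − (1/2)q₁).
E[c₂] = 0.5·24 + 0.5·31 = 27.5
Firm 1's FOC against E[q₂] yields q₁ = (124 − 2·11 + E[c₂])/(3/2) = (124 − 22 + 27.5)/(3/2) = 86.3333.
q₂(low-cost) = 56.8333, so P = 124 − (1/2)·(86.3333 + 56.8333) = 52.4167.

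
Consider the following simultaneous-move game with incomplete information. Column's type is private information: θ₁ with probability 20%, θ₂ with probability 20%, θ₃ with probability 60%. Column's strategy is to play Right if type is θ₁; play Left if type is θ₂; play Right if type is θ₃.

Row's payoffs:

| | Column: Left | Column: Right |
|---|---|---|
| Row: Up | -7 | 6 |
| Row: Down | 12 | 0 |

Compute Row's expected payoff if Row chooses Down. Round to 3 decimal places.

2.400

E[Down] = 0.2·0 + 0.2·12 + 0.6·0 = 0 + 2.4 + 0 = 2.4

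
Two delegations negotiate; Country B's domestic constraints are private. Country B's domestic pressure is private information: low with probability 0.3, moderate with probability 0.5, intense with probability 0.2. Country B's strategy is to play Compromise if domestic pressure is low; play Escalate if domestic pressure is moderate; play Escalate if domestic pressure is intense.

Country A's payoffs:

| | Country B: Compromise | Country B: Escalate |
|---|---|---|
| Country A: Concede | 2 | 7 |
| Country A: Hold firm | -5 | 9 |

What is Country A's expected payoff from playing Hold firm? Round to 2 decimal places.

E[Hold firm] = 0.3·(-5) + 0.5·9 + 0.2·9 = (-1.5) + 4.5 + 1.8 = 4.8

4.80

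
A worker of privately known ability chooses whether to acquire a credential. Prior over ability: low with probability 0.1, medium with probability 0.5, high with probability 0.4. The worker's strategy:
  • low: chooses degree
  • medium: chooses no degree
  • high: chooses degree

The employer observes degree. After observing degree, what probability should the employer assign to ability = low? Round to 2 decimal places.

P(degree) = 0.1·1 + 0.5·0 + 0.4·1 = 0.5
P(low | degree) = (0.1·1) / 0.5 = 0.1 / 0.5 = 0.2

0.20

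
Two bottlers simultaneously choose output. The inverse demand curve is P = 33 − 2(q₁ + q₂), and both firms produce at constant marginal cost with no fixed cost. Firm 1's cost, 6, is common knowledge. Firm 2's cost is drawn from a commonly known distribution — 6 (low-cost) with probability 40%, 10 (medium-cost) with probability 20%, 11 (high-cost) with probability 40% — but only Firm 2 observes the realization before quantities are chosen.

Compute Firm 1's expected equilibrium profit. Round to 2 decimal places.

49.34

Type-c best response for Firm 2: q₂(c) = (33 − c)/4 − q₁/2.
Firm 1 maximizes expected profit; its first-order condition is 33 − 4q₁ − 2E[q₂] − 6 = 0.
Substituting E[q₂] and solving: E[c₂] = 8.8, so q₁ = (33 − 2·6 + 8.8)/6 = 4.96667.
E[P] = 33 − 2·(q₁ + E[q₂]) = 15.9333; Firm 1's expected profit = (E[P] − 6)·q₁ = (15.9333 − 6)·4.96667 = 49.3356.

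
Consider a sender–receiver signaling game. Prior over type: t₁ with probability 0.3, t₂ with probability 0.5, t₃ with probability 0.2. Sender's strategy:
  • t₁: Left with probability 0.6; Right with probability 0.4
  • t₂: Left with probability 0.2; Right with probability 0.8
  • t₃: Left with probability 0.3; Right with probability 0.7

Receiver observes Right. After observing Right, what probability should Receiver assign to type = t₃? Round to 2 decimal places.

0.21

Apply Bayes' rule using the sender's strategy as the likelihood.
P(Right) = 0.3·0.4 + 0.5·0.8 + 0.2·0.7 = 0.66
P(t₃ | Right) = (0.2·0.7) / 0.66 = 0.14 / 0.66 = 0.212121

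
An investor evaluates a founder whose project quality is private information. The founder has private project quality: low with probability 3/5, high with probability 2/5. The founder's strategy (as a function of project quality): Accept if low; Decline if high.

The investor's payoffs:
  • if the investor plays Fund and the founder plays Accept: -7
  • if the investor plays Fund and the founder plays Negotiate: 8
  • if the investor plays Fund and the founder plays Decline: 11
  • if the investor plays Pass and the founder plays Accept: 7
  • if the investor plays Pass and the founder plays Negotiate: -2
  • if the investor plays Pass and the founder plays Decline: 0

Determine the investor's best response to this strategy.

E[Fund] = 3/5·(-7) + 2/5·(11) = 1/5
E[Pass] = 3/5·(7) + 2/5·(0) = 21/5
Best response: Pass (21/5 is the largest).

Pass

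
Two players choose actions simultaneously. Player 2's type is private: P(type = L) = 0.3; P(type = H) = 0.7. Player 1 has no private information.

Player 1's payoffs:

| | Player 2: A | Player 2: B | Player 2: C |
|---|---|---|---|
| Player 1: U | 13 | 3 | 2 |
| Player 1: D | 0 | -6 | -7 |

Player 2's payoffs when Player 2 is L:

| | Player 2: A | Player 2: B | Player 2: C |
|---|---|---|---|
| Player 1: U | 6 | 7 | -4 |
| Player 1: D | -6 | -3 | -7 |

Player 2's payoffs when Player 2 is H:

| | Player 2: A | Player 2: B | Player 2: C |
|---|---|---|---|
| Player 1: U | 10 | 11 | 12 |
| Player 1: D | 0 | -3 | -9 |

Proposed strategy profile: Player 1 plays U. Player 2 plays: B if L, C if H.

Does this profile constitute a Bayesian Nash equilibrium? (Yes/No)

Yes

Player 1 plays U: E[U] = 0.3·(3) + 0.7·(2) = 2.3; E[D] = -6.7. Best-responding. ✓
Player 2 (type L), facing U: A gives 6, B gives 7, C gives -4. Proposed B is best. ✓
Player 2 (type H), facing U: A gives 10, B gives 11, C gives 12. Proposed C is best. ✓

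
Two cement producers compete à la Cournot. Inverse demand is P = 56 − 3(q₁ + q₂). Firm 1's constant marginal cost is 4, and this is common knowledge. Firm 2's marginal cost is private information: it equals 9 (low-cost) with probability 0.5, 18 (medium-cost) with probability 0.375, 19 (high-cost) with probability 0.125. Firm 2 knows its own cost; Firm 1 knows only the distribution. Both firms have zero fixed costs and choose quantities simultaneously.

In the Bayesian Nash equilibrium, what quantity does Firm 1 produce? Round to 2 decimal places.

Type-c best response for Firm 2: q₂(c) = (56 − c)/6 − q₁/2.
Firm 1 maximizes expected profit; its first-order condition is 56 − 6q₁ − 3E[q₂] − 4 = 0.
Substituting E[q₂] and solving: E[c₂] = 13.625, so q₁ = (56 − 2·4 + 13.625)/9 = 6.84722.

6.85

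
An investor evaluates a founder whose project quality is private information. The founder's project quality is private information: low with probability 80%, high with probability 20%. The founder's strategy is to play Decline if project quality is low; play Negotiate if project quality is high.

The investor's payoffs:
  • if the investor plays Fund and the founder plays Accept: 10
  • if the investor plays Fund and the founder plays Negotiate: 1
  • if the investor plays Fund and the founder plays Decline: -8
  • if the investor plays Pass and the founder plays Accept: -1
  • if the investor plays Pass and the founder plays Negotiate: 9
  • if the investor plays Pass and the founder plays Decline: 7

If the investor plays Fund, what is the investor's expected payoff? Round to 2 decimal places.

E[Fund] = 0.8·(-8) + 0.2·1 = (-6.4) + 0.2 = -6.2

-6.20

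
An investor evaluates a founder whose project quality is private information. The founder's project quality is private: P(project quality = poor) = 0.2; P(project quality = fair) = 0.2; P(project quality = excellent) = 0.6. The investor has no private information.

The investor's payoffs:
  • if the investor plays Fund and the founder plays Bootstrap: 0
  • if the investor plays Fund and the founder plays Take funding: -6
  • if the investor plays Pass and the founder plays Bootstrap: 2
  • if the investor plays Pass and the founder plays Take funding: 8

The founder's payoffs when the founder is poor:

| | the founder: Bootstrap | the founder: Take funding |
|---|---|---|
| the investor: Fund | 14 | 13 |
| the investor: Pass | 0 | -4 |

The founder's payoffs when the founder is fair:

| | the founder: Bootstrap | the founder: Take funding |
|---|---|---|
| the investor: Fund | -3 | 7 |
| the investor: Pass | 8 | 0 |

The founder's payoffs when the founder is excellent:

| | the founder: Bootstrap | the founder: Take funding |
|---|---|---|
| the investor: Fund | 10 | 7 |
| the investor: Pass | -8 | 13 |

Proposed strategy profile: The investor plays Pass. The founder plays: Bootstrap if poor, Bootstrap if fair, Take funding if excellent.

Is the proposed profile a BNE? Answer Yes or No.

The investor plays Pass: E[Pass] = 0.2·(2) + 0.2·(2) + 0.6·(8) = 5.6; E[Fund] = -3.6. Best-responding. ✓
The founder (project quality poor), facing Pass: Bootstrap gives 0, Take funding gives -4. Proposed Bootstrap is best. ✓
The founder (project quality fair), facing Pass: Bootstrap gives 8, Take funding gives 0. Proposed Bootstrap is best. ✓
The founder (project quality excellent), facing Pass: Bootstrap gives -8, Take funding gives 13. Proposed Take funding is best. ✓

Yes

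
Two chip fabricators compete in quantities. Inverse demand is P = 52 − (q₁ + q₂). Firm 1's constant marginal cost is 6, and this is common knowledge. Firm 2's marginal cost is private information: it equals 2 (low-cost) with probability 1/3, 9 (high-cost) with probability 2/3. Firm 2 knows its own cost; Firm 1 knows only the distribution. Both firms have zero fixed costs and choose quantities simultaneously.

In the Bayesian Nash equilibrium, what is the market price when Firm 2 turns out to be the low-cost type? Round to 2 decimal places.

Type-c best response for Firm 2: q₂(c) = (52 − c)/2 − q₁/2.
Firm 1 maximizes expected profit; its first-order condition is 52 − 2q₁ − E[q₂] − 6 = 0.
Substituting E[q₂] and solving: E[c₂] = 6.66667, so q₁ = (52 − 2·6 + 6.66667)/3 = 15.5556.
q₂(low-cost) = 17.2222, so P = 52 − (15.5556 + 17.2222) = 19.2222.

19.22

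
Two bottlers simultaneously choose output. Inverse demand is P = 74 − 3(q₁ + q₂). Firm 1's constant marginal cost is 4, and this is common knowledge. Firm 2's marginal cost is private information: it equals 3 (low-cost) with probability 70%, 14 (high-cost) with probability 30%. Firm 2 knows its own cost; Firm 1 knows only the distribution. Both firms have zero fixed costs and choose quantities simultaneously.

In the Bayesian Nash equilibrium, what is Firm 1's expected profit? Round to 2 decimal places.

193.60

Type-c best response for Firm 2: q₂(c) = (74 − c)/6 − q₁/2.
Firm 1 maximizes expected profit; its first-order condition is 74 − 6q₁ − 3E[q₂] − 4 = 0.
Substituting E[q₂] and solving: E[c₂] = 6.3, so q₁ = (74 − 2·4 + 6.3)/9 = 8.03333.
E[P] = 74 − 3·(q₁ + E[q₂]) = 28.1; Firm 1's expected profit = (E[P] − 4)·q₁ = (28.1 − 4)·8.03333 = 193.603.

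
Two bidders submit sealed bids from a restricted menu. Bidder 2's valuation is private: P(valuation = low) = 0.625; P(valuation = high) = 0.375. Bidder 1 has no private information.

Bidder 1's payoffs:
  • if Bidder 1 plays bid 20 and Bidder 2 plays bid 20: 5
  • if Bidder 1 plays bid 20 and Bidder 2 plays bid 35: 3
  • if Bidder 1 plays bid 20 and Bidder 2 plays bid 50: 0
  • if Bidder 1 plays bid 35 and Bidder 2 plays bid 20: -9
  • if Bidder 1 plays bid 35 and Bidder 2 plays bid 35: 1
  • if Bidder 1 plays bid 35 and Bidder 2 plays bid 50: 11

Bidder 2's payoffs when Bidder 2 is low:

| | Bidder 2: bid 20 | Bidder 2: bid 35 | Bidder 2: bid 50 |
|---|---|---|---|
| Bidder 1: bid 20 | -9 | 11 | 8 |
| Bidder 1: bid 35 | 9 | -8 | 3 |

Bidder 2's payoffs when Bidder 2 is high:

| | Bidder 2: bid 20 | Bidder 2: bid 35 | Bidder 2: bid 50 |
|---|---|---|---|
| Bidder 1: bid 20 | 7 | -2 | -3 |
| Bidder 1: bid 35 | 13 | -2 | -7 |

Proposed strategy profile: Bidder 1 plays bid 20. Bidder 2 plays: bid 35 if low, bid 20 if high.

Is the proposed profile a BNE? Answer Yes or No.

Bidder 1 plays bid 20: E[bid 20] = 0.625·(3) + 0.375·(5) = 3.75; E[bid 35] = -2.75. Best-responding. ✓
Bidder 2 (valuation low), facing bid 20: bid 20 gives -9, bid 35 gives 11, bid 50 gives 8. Proposed bid 35 is best. ✓
Bidder 2 (valuation high), facing bid 20: bid 20 gives 7, bid 35 gives -2, bid 50 gives -3. Proposed bid 20 is best. ✓

Yes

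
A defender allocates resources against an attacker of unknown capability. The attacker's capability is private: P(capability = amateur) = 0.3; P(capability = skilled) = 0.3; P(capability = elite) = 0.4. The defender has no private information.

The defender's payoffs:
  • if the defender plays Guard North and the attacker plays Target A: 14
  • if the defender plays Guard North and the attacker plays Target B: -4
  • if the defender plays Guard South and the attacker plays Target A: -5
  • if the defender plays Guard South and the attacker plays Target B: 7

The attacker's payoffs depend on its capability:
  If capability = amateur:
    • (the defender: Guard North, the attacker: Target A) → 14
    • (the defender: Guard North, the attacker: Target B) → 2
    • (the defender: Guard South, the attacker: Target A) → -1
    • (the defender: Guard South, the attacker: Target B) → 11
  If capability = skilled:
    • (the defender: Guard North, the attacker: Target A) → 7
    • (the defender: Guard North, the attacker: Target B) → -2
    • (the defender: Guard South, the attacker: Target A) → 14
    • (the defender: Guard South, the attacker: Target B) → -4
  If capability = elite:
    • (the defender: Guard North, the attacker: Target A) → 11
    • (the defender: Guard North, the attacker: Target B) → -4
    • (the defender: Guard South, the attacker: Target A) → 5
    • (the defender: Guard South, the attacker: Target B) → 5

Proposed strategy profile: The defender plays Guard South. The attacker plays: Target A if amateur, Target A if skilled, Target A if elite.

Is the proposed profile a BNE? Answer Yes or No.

No

A profile is a BNE iff every type of every player is best-responding given beliefs about the other side.
The defender plays Guard South: E[Guard South] = 0.3·(-5) + 0.3·(-5) + 0.4·(-5) = -5; E[Guard North] = 14. Not best-responding. ✗
The attacker (capability amateur), facing Guard South: Target A gives -1, Target B gives 11. Proposed Target A is not best — profitable deviation exists. ✗
The attacker (capability skilled), facing Guard South: Target A gives 14, Target B gives -4. Proposed Target A is best. ✓
The attacker (capability elite), facing Guard South: Target A gives 5, Target B gives 5. Proposed Target A is best. ✓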